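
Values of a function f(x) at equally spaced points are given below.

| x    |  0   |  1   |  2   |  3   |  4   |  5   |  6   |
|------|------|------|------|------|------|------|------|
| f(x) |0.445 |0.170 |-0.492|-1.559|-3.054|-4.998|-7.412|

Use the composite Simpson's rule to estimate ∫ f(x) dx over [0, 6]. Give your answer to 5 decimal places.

-13.20233

h = 1, n = 6.
(h/3)·[y₀ + 4y₁ + 2y₂ + 4y₃ + 2y₄ + 4y₅ + y₆] = 0.333333·(-39.607) = -13.20233.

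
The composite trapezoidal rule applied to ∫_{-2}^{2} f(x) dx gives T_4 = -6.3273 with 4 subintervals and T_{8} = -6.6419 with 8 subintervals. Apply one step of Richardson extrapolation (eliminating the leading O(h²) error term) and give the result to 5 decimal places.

-6.74677

R = (4·T_{8} − T_4) / 3 = (4·(-6.6419) − (-6.3273))/3 = (-20.2403)/3 = -6.74677.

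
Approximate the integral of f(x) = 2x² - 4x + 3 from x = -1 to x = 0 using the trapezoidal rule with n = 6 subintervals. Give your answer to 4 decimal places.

h = (0 − (-1))/6 = 0.166667.
Nodes x₀,…,x₆ = -1, -0.833333, -0.666667, -0.5, -0.333333, -0.166667, 0.
f(x) = 2x² - 4x + 3: f₀=9, f₁=7.722222, f₂=6.555556, f₃=5.5, f₄=4.555556, f₅=3.722222, f₆=3.
(h/2)·[f₀ + 2f₁ + 2f₂ + 2f₃ + 2f₄ + 2f₅ + f₆] = 0.083333·(68.111111) = 5.6759.

5.6759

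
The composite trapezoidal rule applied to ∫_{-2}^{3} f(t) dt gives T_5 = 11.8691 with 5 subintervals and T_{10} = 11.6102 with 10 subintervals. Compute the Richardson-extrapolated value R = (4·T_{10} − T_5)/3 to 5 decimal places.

11.52390

R = (4·T_{10} − T_5) / 3 = (4·11.6102 − 11.8691)/3 = (34.5717)/3 = 11.52390.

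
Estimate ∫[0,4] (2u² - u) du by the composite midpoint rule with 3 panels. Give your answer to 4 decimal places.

h = (4 − 0)/3 = 1.333333.
Midpoints m₁,…,m₃ = 0.666667, 2, 3.333333.
f(m₁)=0.222222, f(m₂)=6, f(m₃)=18.888889.
h·[f(m₁) + f(m₂) + f(m₃)] = 1.333333·(25.111111) = 33.4815.

33.4815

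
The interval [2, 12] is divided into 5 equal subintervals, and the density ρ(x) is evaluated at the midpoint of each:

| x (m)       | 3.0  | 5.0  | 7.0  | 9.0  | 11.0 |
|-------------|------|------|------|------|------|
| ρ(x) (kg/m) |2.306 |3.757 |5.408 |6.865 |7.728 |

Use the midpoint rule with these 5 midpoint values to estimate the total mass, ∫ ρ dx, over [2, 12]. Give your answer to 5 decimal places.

52.12800

h = 2, n = 5.
h·[y(m₁) + y(m₂) + y(m₃) + y(m₄) + y(m₅)] = 2·(26.064) = 52.12800.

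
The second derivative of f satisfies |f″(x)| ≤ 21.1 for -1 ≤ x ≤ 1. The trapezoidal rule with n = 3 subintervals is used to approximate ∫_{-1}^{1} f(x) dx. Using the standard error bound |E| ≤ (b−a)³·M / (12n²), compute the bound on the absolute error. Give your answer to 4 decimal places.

1.5630

|E| ≤ (2)³·21.1 / (12·3²) = 168.8/108 = 1.5630.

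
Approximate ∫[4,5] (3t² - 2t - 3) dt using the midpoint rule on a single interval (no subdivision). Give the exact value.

48.75

M = (b−a)·f(4.5) = 1·(48.75) = 48.75.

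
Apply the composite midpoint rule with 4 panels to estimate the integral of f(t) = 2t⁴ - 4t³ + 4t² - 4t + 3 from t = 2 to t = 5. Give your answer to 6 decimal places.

h = (5 − 2)/4 = 0.75.
Midpoints m₁,…,m₄ = 2.375, 3.125, 3.875, 4.625.
f(m₁)=26.10986328125, f(m₂)=98.22705078125, f(m₃)=265.75830078125, f(m₄)=589.45361328125.
h·[f(m₁) + f(m₂) + f(m₃) + f(m₄)] = 0.75·(979.548828125) = 734.661621.

734.661621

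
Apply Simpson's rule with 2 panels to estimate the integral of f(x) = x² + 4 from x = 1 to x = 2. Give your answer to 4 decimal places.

6.3333

h = (2 − 1)/2 = 0.5.
Nodes x₀,…,x₂ = 1, 1.5, 2.
f(x) = x² + 4: f₀=5, f₁=6.25, f₂=8.
(h/3)·[f₀ + 4f₁ + f₂] = 0.166667·(38) = 6.3333.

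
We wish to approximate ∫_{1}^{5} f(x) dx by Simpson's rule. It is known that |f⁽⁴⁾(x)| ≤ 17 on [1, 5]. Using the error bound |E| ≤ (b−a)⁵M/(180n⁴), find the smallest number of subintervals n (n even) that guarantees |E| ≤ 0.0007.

20

Need 17408/(180n⁴) ≤ 0.0007.
n⁴ ≥ 17408/(180·0.0007) = 138159 ⇒ n ≥ 19.2794, so the smallest even n is 20. (n must be even for Simpson's rule.)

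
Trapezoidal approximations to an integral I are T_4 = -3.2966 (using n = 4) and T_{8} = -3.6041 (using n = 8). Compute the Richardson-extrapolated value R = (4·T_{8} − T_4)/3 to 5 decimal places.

-3.70660

R = (4·T_{8} − T_4) / 3 = (4·(-3.6041) − (-3.2966))/3 = (-11.1198)/3 = -3.70660.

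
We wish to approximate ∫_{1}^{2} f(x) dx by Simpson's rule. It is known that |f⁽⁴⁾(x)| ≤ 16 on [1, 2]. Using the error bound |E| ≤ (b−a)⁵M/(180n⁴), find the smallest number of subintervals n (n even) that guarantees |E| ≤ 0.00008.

Need 16/(180n⁴) ≤ 0.00008.
n⁴ ≥ 16/(180·0.00008) = 1111.11 ⇒ n ≥ 5.7735, so the smallest even n is 6. (n must be even for Simpson's rule.)

6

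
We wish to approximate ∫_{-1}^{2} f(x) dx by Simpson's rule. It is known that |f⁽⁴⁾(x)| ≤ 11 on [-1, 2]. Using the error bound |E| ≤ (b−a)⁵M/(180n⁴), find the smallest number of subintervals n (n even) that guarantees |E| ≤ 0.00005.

24

Need 2673/(180n⁴) ≤ 0.00005.
n⁴ ≥ 2673/(180·0.00005) = 297000 ⇒ n ≥ 23.3447, so the smallest even n is 24. (n must be even for Simpson's rule.)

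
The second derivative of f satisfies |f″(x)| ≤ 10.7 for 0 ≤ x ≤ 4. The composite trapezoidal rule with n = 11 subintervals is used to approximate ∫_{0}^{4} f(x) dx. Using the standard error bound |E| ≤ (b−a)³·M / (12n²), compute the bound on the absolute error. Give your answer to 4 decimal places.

0.4716

|E| ≤ (4)³·10.7 / (12·11²) = 684.8/1452 = 0.4716.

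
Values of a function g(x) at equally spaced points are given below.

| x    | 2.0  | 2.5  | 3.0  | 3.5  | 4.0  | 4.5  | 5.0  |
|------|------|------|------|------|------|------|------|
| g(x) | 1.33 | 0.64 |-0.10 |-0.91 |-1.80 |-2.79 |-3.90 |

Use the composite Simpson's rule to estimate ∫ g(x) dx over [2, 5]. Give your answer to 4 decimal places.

-3.1017

h = 0.5, n = 6.
(h/3)·[y₀ + 4y₁ + 2y₂ + 4y₃ + 2y₄ + 4y₅ + y₆] = 0.166667·(-18.61) = -3.1017.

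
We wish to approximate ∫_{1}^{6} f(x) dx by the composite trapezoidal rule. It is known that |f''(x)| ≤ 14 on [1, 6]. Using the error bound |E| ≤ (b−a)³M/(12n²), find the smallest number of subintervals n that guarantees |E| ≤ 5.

Need 1750/(12n²) ≤ 5.
n² ≥ 1750/(12·5) = 29.1667 ⇒ n ≥ 5.4006, so the smallest n is 6.

6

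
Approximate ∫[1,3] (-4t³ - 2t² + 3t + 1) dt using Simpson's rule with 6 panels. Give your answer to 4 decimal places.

h = (3 − 1)/6 = 0.333333.
Nodes t₀,…,t₆ = 1, 1.333333, 1.666667, 2, 2.333333, 2.666667, 3.
f(t) = -4t³ - 2t² + 3t + 1: f₀=-2, f₁=-8.037037, f₂=-18.074074, f₃=-33, f₄=-53.703704, f₅=-81.074074, f₆=-116.
(h/3)·[f₀ + 4f₁ + 2f₂ + 4f₃ + 2f₄ + 4f₅ + f₆] = 0.111111·(-750) = -83.3333.

-83.3333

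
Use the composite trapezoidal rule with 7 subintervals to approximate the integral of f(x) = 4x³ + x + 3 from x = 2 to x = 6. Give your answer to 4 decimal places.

h = (6 − 2)/7 = 0.571429.
Nodes x₀,…,x₇ = 2, 2.571429, 3.142857, 3.714286, 4.285714, 4.857143, 5.428571, 6.
f(x) = 4x³ + x + 3: f₀=37, f₁=73.583090, f₂=130.317784, f₃=211.682216, f₄=322.154519, f₅=466.212828, f₆=648.335277, f₇=873.
(h/2)·[f₀ + 2f₁ + 2f₂ + 2f₃ + 2f₄ + 2f₅ + 2f₆ + f₇] = 0.285714·(4614.571429) = 1318.4490.

1318.4490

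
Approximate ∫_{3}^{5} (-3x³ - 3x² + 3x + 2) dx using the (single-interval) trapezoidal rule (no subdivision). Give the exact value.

-530

T = (b−a)/2 · [f(3) + f(5)] = 1·[(-97) + (-433)] = -530.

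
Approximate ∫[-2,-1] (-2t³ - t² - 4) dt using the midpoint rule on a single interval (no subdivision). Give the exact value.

0.5

M = (b−a)·f(-1.5) = 1·(0.5) = 0.5.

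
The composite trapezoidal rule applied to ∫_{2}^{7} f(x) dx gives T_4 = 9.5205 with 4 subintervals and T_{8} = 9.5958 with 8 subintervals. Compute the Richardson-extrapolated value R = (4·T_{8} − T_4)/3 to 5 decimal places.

9.62090

R = (4·T_{8} − T_4) / 3 = (4·9.5958 − 9.5205)/3 = (28.8627)/3 = 9.62090.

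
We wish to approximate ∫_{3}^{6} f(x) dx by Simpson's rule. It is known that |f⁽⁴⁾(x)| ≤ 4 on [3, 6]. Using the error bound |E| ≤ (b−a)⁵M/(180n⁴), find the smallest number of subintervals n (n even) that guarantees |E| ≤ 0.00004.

20

Need 972/(180n⁴) ≤ 0.00004.
n⁴ ≥ 972/(180·0.00004) = 135000 ⇒ n ≥ 19.1683, so the smallest even n is 20. (n must be even for Simpson's rule.)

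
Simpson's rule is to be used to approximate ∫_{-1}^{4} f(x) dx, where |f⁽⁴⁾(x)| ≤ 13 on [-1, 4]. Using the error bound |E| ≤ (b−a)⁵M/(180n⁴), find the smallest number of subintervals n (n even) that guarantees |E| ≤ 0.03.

10

Need 40625/(180n⁴) ≤ 0.03.
n⁴ ≥ 40625/(180·0.03) = 7523.15 ⇒ n ≥ 9.3132, so the smallest even n is 10. (n must be even for Simpson's rule.)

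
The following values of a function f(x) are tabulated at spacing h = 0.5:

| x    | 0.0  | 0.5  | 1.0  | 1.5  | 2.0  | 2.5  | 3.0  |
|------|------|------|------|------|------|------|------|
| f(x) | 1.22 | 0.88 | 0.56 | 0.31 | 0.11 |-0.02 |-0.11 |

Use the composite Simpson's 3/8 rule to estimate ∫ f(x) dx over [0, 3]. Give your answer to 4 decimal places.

1.1850

h = 0.5, n = 6.
(3h/8)·[y₀ + 3y₁ + 3y₂ + 2y₃ + 3y₄ + 3y₅ + y₆] = 0.1875·(6.32) = 1.1850.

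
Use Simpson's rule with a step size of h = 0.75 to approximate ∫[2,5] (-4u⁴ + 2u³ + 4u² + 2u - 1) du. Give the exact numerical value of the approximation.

-1996.40625

h = (5 − 2)/4 = 0.75.
Nodes u₀,…,u₄ = 2, 2.75, 3.5, 4.25, 5.
f(u) = -4u⁴ + 2u³ + 4u² + 2u - 1: f₀=-29, f₁=-152.421875, f₂=-459.5, f₃=-1071.734375, f₄=-2141.
(h/3)·[f₀ + 4f₁ + 2f₂ + 4f₃ + f₄] = 0.25·(-7985.625) = -1996.40625.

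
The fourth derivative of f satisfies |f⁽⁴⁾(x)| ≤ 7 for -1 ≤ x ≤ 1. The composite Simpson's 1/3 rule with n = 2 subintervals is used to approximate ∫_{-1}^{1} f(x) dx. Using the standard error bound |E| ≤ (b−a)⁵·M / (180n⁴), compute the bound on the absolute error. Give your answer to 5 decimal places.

|E| ≤ (2)⁵·7 / (180·2⁴) = 224/2880 = 0.07778.

0.07778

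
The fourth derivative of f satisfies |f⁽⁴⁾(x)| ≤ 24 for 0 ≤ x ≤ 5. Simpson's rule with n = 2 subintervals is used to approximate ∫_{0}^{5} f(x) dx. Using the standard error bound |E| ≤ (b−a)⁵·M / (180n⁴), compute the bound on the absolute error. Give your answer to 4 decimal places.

|E| ≤ (5)⁵·24 / (180·2⁴) = 75000/2880 = 26.0417.

26.0417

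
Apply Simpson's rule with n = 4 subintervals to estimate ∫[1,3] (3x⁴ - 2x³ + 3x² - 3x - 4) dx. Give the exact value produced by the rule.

h = (3 − 1)/4 = 0.5.
Nodes x₀,…,x₄ = 1, 1.5, 2, 2.5, 3.
f(x) = 3x⁴ - 2x³ + 3x² - 3x - 4: f₀=-3, f₁=6.6875, f₂=34, f₃=93.1875, f₄=203.
(h/3)·[f₀ + 4f₁ + 2f₂ + 4f₃ + f₄] = 0.166667·(667.5) = 111.25.

111.25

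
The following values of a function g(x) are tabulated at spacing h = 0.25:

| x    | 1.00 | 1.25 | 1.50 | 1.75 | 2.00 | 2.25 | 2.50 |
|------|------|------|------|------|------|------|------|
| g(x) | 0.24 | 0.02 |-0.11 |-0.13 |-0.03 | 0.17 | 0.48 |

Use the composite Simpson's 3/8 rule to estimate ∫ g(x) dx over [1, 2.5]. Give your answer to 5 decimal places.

0.05719

h = 0.25, n = 6.
(3h/8)·[y₀ + 3y₁ + 3y₂ + 2y₃ + 3y₄ + 3y₅ + y₆] = 0.09375·(0.61) = 0.05719.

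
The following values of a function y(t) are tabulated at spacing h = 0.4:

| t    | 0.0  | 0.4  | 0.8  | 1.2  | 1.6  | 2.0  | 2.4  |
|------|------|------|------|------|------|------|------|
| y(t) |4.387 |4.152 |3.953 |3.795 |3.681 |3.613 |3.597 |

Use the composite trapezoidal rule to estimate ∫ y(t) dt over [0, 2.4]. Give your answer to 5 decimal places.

9.27440

h = 0.4, n = 6.
(h/2)·[y₀ + 2y₁ + 2y₂ + 2y₃ + 2y₄ + 2y₅ + y₆] = 0.2·(46.372) = 9.27440.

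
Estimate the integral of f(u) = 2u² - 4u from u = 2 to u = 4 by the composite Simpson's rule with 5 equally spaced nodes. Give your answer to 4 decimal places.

13.3333

h = (4 − 2)/4 = 0.5.
Nodes u₀,…,u₄ = 2, 2.5, 3, 3.5, 4.
f(u) = 2u² - 4u: f₀=0, f₁=2.5, f₂=6, f₃=10.5, f₄=16.
(h/3)·[f₀ + 4f₁ + 2f₂ + 4f₃ + f₄] = 0.166667·(80) = 13.3333.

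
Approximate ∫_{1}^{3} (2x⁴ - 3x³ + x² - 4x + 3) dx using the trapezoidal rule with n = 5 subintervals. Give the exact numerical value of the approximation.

h = (3 − 1)/5 = 0.4.
Nodes x₀,…,x₅ = 1, 1.4, 1.8, 2.2, 2.6, 3.
f(x) = 2x⁴ - 3x³ + x² - 4x + 3: f₀=-1, f₁=-1.1888, f₂=2.5392, f₃=13.9472, f₄=38.0272, f₅=81.
(h/2)·[f₀ + 2f₁ + 2f₂ + 2f₃ + 2f₄ + f₅] = 0.2·(186.6496) = 37.32992.

37.32992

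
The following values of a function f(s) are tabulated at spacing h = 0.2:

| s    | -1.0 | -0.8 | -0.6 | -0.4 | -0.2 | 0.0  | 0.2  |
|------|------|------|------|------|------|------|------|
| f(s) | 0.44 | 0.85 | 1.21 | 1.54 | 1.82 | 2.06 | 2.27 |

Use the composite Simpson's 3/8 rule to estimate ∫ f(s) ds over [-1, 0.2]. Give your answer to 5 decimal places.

h = 0.2, n = 6.
(3h/8)·[y₀ + 3y₁ + 3y₂ + 2y₃ + 3y₄ + 3y₅ + y₆] = 0.075·(23.61) = 1.77075.

1.77075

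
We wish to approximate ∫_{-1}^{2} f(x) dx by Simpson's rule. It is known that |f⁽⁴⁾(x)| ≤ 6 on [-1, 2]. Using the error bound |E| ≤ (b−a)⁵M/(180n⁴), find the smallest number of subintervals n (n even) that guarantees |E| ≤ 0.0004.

12

Need 1458/(180n⁴) ≤ 0.0004.
n⁴ ≥ 1458/(180·0.0004) = 20250 ⇒ n ≥ 11.9291, so the smallest even n is 12. (n must be even for Simpson's rule.)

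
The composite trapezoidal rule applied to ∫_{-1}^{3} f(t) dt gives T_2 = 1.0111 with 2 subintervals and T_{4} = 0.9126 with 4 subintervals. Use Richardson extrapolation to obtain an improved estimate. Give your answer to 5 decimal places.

0.87977

R = (4·T_{4} − T_2) / 3 = (4·0.9126 − 1.0111)/3 = (2.6393)/3 = 0.87977.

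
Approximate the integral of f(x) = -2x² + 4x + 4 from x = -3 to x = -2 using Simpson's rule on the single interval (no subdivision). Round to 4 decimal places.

-18.6667

S = (b−a)/6 · [f(-3) + 4f(-2.5) + f(-2)] = 0.166667·[(-26) + 4·(-18.5) + (-12)] = -18.6667.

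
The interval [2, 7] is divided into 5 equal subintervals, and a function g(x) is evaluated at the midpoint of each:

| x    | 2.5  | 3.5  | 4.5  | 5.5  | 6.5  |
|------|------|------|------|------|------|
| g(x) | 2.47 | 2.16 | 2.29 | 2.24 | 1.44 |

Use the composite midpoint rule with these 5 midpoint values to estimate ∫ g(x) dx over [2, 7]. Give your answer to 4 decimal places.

h = 1, n = 5.
h·[y(m₁) + y(m₂) + y(m₃) + y(m₄) + y(m₅)] = 1·(10.60) = 10.6000.

10.6000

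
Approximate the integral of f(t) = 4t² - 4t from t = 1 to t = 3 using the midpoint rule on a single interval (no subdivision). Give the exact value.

16

M = (b−a)·f(2) = 2·(8) = 16.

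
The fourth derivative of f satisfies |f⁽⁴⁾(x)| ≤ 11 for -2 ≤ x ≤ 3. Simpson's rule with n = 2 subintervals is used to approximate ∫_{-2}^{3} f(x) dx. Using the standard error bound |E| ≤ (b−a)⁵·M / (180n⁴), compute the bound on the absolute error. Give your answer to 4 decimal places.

|E| ≤ (5)⁵·11 / (180·2⁴) = 34375/2880 = 11.9358.

11.9358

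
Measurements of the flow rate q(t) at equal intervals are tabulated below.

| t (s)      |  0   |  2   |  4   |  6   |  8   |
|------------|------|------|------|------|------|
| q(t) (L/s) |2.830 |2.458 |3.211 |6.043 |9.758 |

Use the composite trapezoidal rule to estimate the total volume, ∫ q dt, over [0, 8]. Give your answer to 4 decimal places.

h = 2, n = 4.
(h/2)·[y₀ + 2y₁ + 2y₂ + 2y₃ + y₄] = 1·(36.012) = 36.0120.

36.0120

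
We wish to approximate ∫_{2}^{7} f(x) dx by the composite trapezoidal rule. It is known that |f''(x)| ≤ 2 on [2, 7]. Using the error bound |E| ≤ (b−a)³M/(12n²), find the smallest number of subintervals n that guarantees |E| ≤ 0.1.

15

Need 250/(12n²) ≤ 0.1.
n² ≥ 250/(12·0.1) = 208.333 ⇒ n ≥ 14.4338, so the smallest n is 15.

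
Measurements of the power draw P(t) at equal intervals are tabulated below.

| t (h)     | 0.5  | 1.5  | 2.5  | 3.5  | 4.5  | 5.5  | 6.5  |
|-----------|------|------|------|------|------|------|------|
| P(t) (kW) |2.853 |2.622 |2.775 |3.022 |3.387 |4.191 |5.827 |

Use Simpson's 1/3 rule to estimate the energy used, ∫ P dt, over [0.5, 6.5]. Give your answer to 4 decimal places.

20.1147

h = 1, n = 6.
(h/3)·[y₀ + 4y₁ + 2y₂ + 4y₃ + 2y₄ + 4y₅ + y₆] = 0.333333·(60.344) = 20.1147.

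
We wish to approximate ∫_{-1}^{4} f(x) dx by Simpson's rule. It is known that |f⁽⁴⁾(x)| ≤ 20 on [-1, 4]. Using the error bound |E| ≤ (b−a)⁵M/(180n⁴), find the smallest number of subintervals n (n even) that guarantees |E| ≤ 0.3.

Need 62500/(180n⁴) ≤ 0.3.
n⁴ ≥ 62500/(180·0.3) = 1157.41 ⇒ n ≥ 5.8327, so the smallest even n is 6. (n must be even for Simpson's rule.)

6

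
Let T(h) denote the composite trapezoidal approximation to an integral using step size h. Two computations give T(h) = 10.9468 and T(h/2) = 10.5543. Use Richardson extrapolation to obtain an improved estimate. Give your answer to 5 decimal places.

10.42347

R = (4·T(h/2) − T(h)) / 3 = (4·10.5543 − 10.9468)/3 = (31.2704)/3 = 10.42347.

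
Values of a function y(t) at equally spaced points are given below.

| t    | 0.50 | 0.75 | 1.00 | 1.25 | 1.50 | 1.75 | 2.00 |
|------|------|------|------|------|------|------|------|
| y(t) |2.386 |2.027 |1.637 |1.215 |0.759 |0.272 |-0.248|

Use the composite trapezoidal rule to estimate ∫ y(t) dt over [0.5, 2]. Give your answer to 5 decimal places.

1.74475

h = 0.25, n = 6.
(h/2)·[y₀ + 2y₁ + 2y₂ + 2y₃ + 2y₄ + 2y₅ + y₆] = 0.125·(13.958) = 1.74475.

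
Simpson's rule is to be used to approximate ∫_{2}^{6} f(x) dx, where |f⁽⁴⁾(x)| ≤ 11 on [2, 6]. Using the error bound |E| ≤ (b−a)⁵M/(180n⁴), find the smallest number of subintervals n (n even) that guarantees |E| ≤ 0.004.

Need 11264/(180n⁴) ≤ 0.004.
n⁴ ≥ 11264/(180·0.004) = 15644.4 ⇒ n ≥ 11.1838, so the smallest even n is 12. (n must be even for Simpson's rule.)

12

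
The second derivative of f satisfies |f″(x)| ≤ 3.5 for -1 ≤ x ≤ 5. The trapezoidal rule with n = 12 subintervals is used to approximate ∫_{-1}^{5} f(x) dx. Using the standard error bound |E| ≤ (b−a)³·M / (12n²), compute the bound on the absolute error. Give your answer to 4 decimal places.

|E| ≤ (6)³·3.5 / (12·12²) = 756/1728 = 0.4375.

0.4375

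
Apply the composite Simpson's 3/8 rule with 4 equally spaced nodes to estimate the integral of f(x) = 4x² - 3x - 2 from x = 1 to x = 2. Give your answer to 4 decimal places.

h = (2 − 1)/3 = 0.333333.
Nodes x₀,…,x₃ = 1, 1.333333, 1.666667, 2.
f(x) = 4x² - 3x - 2: f₀=-1, f₁=1.111111, f₂=4.111111, f₃=8.
(3h/8)·[f₀ + 3f₁ + 3f₂ + f₃] = 0.125·(22.666667) = 2.8333.

2.8333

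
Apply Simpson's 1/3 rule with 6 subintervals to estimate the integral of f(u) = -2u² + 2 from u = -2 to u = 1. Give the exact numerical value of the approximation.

0

h = (1 − (-2))/6 = 0.5.
Nodes u₀,…,u₆ = -2, -1.5, -1, -0.5, 0, 0.5, 1.
f(u) = -2u² + 2: f₀=-6, f₁=-2.5, f₂=0, f₃=1.5, f₄=2, f₅=1.5, f₆=0.
(h/3)·[f₀ + 4f₁ + 2f₂ + 4f₃ + 2f₄ + 4f₅ + f₆] = 0.166667·(0) = 0.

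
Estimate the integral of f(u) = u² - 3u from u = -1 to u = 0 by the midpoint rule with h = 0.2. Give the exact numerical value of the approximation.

1.83

h = (0 − (-1))/5 = 0.2.
Midpoints m₁,…,m₅ = -0.9, -0.7, -0.5, -0.3, -0.1.
f(m₁)=3.51, f(m₂)=2.59, f(m₃)=1.75, f(m₄)=0.99, f(m₅)=0.31.
h·[f(m₁) + f(m₂) + f(m₃) + f(m₄) + f(m₅)] = 0.2·(9.15) = 1.83.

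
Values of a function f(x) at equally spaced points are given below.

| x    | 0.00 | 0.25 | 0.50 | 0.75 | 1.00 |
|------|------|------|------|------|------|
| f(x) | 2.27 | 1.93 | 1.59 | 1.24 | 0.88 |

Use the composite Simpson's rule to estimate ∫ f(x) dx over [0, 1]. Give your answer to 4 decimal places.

1.5842

h = 0.25, n = 4.
(h/3)·[y₀ + 4y₁ + 2y₂ + 4y₃ + y₄] = 0.083333·(19.01) = 1.5842.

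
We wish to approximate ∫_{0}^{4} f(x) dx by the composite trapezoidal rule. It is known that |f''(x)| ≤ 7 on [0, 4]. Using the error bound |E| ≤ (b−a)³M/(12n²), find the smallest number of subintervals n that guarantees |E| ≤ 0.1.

Need 448/(12n²) ≤ 0.1.
n² ≥ 448/(12·0.1) = 373.333 ⇒ n ≥ 19.3218, so the smallest n is 20.

20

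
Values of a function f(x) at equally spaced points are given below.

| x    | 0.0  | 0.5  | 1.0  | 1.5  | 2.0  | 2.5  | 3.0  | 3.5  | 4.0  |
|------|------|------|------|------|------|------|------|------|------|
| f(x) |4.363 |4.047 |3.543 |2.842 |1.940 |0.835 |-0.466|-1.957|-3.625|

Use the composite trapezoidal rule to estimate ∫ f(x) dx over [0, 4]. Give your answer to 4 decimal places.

h = 0.5, n = 8.
(h/2)·[y₀ + 2y₁ + 2y₂ + 2y₃ + 2y₄ + 2y₅ + 2y₆ + 2y₇ + y₈] = 0.25·(22.306) = 5.5765.

5.5765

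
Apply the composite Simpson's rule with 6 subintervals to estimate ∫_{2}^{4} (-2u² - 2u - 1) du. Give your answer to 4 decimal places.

h = (4 − 2)/6 = 0.333333.
Nodes u₀,…,u₆ = 2, 2.333333, 2.666667, 3, 3.333333, 3.666667, 4.
f(u) = -2u² - 2u - 1: f₀=-13, f₁=-16.555556, f₂=-20.555556, f₃=-25, f₄=-29.888889, f₅=-35.222222, f₆=-41.
(h/3)·[f₀ + 4f₁ + 2f₂ + 4f₃ + 2f₄ + 4f₅ + f₆] = 0.111111·(-462) = -51.3333.

-51.3333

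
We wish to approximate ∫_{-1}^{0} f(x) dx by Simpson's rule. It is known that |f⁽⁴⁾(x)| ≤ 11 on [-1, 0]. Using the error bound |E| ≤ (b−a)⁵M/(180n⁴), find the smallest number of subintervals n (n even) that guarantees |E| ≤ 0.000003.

Need 11/(180n⁴) ≤ 0.000003.
n⁴ ≥ 11/(180·0.000003) = 20370.4 ⇒ n ≥ 11.9467, so the smallest even n is 12. (n must be even for Simpson's rule.)

12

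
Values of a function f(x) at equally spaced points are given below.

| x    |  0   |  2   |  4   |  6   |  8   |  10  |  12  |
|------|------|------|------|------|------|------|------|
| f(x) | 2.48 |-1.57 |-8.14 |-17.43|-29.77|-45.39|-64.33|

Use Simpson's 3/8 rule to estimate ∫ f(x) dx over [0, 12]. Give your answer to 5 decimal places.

-263.49000

h = 2, n = 6.
(3h/8)·[y₀ + 3y₁ + 3y₂ + 2y₃ + 3y₄ + 3y₅ + y₆] = 0.75·(-351.32) = -263.49000.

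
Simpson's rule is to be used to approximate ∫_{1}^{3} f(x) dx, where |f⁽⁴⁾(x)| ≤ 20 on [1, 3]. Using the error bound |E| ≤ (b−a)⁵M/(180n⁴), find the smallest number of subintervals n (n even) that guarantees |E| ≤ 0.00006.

16

Need 640/(180n⁴) ≤ 0.00006.
n⁴ ≥ 640/(180·0.00006) = 59259.3 ⇒ n ≥ 15.6023, so the smallest even n is 16. (n must be even for Simpson's rule.)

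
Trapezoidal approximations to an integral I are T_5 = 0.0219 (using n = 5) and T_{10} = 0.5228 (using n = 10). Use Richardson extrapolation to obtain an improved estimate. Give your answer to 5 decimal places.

R = (4·T_{10} − T_5) / 3 = (4·0.5228 − 0.0219)/3 = (2.0693)/3 = 0.68977.

0.68977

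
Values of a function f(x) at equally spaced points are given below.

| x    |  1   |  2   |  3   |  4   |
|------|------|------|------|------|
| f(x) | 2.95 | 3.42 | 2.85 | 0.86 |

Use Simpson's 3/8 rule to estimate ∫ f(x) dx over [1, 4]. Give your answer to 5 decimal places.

8.48250

h = 1, n = 3.
(3h/8)·[y₀ + 3y₁ + 3y₂ + y₃] = 0.375·(22.62) = 8.48250.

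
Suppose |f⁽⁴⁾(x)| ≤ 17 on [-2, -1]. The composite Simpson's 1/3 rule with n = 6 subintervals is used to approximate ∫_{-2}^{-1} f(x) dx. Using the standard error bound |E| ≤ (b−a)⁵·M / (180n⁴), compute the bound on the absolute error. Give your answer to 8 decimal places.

|E| ≤ (1)⁵·17 / (180·6⁴) = 17/233280 = 0.00007287.

0.00007287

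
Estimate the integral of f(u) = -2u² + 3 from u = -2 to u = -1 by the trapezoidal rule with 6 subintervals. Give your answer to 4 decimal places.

h = (-1 − (-2))/6 = 0.166667.
Nodes u₀,…,u₆ = -2, -1.833333, -1.666667, -1.5, -1.333333, -1.166667, -1.
f(u) = -2u² + 3: f₀=-5, f₁=-3.722222, f₂=-2.555556, f₃=-1.5, f₄=-0.555556, f₅=0.277778, f₆=1.
(h/2)·[f₀ + 2f₁ + 2f₂ + 2f₃ + 2f₄ + 2f₅ + f₆] = 0.083333·(-20.111111) = -1.6759.

-1.6759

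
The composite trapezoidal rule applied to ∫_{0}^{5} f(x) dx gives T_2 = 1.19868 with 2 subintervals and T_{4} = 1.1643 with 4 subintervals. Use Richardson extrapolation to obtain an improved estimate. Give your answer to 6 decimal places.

R = (4·T_{4} − T_2) / 3 = (4·1.1643 − 1.19868)/3 = (3.45852)/3 = 1.152840.

1.152840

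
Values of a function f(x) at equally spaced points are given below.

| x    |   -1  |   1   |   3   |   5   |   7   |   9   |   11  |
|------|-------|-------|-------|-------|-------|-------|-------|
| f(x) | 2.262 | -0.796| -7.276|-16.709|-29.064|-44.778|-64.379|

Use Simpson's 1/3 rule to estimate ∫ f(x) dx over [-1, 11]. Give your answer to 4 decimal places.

-255.9527

h = 2, n = 6.
(h/3)·[y₀ + 4y₁ + 2y₂ + 4y₃ + 2y₄ + 4y₅ + y₆] = 0.666667·(-383.929) = -255.9527.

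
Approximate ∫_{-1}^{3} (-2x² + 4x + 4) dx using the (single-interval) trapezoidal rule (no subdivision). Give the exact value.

T = (b−a)/2 · [f(-1) + f(3)] = 2·[(-2) + (-2)] = -8.

-8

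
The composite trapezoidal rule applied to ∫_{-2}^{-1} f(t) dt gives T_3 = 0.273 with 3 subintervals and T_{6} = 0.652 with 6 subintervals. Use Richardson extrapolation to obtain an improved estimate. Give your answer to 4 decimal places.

R = (4·T_{6} − T_3) / 3 = (4·0.652 − 0.273)/3 = (2.335)/3 = 0.7783.

0.7783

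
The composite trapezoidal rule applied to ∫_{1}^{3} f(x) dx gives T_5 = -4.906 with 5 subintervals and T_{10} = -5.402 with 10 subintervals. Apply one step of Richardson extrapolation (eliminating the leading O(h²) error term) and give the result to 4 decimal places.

R = (4·T_{10} − T_5) / 3 = (4·(-5.402) − (-4.906))/3 = (-16.702)/3 = -5.5673.

-5.5673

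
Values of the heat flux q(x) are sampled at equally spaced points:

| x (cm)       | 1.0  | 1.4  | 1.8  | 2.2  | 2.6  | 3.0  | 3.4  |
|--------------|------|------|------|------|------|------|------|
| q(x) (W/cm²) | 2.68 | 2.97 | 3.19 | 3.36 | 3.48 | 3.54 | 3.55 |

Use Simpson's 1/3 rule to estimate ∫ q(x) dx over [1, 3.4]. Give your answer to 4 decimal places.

h = 0.4, n = 6.
(h/3)·[y₀ + 4y₁ + 2y₂ + 4y₃ + 2y₄ + 4y₅ + y₆] = 0.133333·(59.05) = 7.8733.

7.8733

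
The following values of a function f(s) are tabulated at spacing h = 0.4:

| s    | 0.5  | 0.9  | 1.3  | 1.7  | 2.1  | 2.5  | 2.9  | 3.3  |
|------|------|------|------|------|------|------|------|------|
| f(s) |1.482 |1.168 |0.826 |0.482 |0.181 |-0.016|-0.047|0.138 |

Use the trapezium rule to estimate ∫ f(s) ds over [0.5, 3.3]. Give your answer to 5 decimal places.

h = 0.4, n = 7.
(h/2)·[y₀ + 2y₁ + 2y₂ + 2y₃ + 2y₄ + 2y₅ + 2y₆ + y₇] = 0.2·(6.808) = 1.36160.

1.36160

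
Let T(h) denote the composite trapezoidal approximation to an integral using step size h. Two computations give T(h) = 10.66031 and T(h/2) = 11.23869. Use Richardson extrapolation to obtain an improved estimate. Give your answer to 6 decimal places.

R = (4·T(h/2) − T(h)) / 3 = (4·11.23869 − 10.66031)/3 = (34.29445)/3 = 11.431483.

11.431483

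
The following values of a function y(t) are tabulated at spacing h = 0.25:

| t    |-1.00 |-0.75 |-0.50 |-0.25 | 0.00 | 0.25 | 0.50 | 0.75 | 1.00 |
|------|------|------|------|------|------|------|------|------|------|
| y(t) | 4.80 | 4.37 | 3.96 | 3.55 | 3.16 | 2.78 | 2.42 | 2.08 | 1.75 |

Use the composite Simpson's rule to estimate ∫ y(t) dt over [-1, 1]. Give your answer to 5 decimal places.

h = 0.25, n = 8.
(h/3)·[y₀ + 4y₁ + 2y₂ + 4y₃ + 2y₄ + 4y₅ + 2y₆ + 4y₇ + y₈] = 0.083333·(76.75) = 6.39583.

6.39583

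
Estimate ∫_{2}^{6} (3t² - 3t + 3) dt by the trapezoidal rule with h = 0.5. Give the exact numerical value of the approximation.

172.5

h = (6 − 2)/8 = 0.5.
Nodes t₀,…,t₈ = 2, 2.5, 3, 3.5, 4, 4.5, 5, 5.5, 6.
f(t) = 3t² - 3t + 3: f₀=9, f₁=14.25, f₂=21, f₃=29.25, f₄=39, f₅=50.25, f₆=63, f₇=77.25, f₈=93.
(h/2)·[f₀ + 2f₁ + 2f₂ + 2f₃ + 2f₄ + 2f₅ + 2f₆ + 2f₇ + f₈] = 0.25·(690) = 172.5.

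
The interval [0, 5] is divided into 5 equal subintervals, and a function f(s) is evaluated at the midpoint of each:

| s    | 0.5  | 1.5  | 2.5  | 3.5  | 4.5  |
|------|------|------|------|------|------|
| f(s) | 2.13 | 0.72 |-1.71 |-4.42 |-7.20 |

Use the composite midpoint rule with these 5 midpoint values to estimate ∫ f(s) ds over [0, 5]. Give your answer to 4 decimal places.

-10.4800

h = 1, n = 5.
h·[y(m₁) + y(m₂) + y(m₃) + y(m₄) + y(m₅)] = 1·(-10.48) = -10.4800.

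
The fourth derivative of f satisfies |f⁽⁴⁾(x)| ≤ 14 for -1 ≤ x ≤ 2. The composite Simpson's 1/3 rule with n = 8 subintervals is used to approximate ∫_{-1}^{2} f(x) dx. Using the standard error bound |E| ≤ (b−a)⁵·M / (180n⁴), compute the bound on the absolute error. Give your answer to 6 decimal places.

0.004614

|E| ≤ (3)⁵·14 / (180·8⁴) = 3402/737280 = 0.004614.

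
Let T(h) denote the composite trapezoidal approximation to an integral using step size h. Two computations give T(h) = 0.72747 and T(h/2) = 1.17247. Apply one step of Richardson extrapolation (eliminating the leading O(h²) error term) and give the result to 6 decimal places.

R = (4·T(h/2) − T(h)) / 3 = (4·1.17247 − 0.72747)/3 = (3.96241)/3 = 1.320803.

1.320803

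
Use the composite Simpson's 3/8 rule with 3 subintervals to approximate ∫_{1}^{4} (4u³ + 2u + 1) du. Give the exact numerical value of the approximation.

h = (4 − 1)/3 = 1.
Nodes u₀,…,u₃ = 1, 2, 3, 4.
f(u) = 4u³ + 2u + 1: f₀=7, f₁=37, f₂=115, f₃=265.
(3h/8)·[f₀ + 3f₁ + 3f₂ + f₃] = 0.375·(728) = 273.

273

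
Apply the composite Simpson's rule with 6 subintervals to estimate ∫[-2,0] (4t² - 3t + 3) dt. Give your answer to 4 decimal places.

22.6667

h = (0 − (-2))/6 = 0.333333.
Nodes t₀,…,t₆ = -2, -1.666667, -1.333333, -1, -0.666667, -0.333333, 0.
f(t) = 4t² - 3t + 3: f₀=25, f₁=19.111111, f₂=14.111111, f₃=10, f₄=6.777778, f₅=4.444444, f₆=3.
(h/3)·[f₀ + 4f₁ + 2f₂ + 4f₃ + 2f₄ + 4f₅ + f₆] = 0.111111·(204) = 22.6667.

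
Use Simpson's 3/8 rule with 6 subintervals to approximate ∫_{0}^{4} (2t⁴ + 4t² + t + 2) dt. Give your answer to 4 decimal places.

511.4074

h = (4 − 0)/6 = 0.666667.
Nodes t₀,…,t₆ = 0, 0.666667, 1.333333, 2, 2.666667, 3.333333, 4.
f(t) = 2t⁴ + 4t² + t + 2: f₀=2, f₁=4.839506, f₂=16.765432, f₃=52, f₄=134.246914, f₅=296.691358, f₆=582.
(3h/8)·[f₀ + 3f₁ + 3f₂ + 2f₃ + 3f₄ + 3f₅ + f₆] = 0.25·(2045.629630) = 511.4074.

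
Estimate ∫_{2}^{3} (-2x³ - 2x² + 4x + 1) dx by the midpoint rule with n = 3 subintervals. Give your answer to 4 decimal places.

-34.0093

h = (3 − 2)/3 = 0.333333.
Midpoints m₁,…,m₃ = 2.166667, 2.5, 2.833333.
f(m₁)=-20.064815, f(m₂)=-32.75, f(m₃)=-49.212963.
h·[f(m₁) + f(m₂) + f(m₃)] = 0.333333·(-102.027778) = -34.0093.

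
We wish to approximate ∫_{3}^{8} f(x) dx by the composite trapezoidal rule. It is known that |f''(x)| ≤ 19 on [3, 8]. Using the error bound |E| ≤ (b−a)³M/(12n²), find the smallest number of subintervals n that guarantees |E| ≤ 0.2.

32

Need 2375/(12n²) ≤ 0.2.
n² ≥ 2375/(12·0.2) = 989.583 ⇒ n ≥ 31.4576, so the smallest n is 32.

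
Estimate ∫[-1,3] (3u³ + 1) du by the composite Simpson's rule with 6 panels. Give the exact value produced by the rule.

h = (3 − (-1))/6 = 0.666667.
Nodes u₀,…,u₆ = -1, -0.333333, 0.333333, 1, 1.666667, 2.333333, 3.
f(u) = 3u³ + 1: f₀=-2, f₁=0.888889, f₂=1.111111, f₃=4, f₄=14.888889, f₅=39.111111, f₆=82.
(h/3)·[f₀ + 4f₁ + 2f₂ + 4f₃ + 2f₄ + 4f₅ + f₆] = 0.222222·(288) = 64.

64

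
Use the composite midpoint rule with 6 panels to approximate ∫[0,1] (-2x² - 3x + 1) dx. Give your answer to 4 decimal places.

h = (1 − 0)/6 = 0.166667.
Midpoints m₁,…,m₆ = 0.083333, 0.25, 0.416667, 0.583333, 0.75, 0.916667.
f(m₁)=0.736111, f(m₂)=0.125, f(m₃)=-0.597222, f(m₄)=-1.430556, f(m₅)=-2.375, f(m₆)=-3.430556.
h·[f(m₁) + f(m₂) + f(m₃) + f(m₄) + f(m₅) + f(m₆)] = 0.166667·(-6.972222) = -1.1620.

-1.1620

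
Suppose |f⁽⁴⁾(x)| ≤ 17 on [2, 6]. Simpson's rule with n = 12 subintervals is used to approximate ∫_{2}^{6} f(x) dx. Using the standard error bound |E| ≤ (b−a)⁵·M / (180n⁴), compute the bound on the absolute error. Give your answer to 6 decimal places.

|E| ≤ (4)⁵·17 / (180·12⁴) = 17408/3732480 = 0.004664.

0.004664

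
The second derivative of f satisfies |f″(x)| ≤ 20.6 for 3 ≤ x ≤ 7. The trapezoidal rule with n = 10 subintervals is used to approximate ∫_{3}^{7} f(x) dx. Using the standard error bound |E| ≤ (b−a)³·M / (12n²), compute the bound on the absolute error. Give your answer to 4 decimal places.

|E| ≤ (4)³·20.6 / (12·10²) = 1318.4/1200 = 1.0987.

1.0987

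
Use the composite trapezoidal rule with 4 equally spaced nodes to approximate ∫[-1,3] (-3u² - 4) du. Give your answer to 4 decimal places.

-47.5556

h = (3 − (-1))/3 = 1.333333.
Nodes u₀,…,u₃ = -1, 0.333333, 1.666667, 3.
f(u) = -3u² - 4: f₀=-7, f₁=-4.333333, f₂=-12.333333, f₃=-31.
(h/2)·[f₀ + 2f₁ + 2f₂ + f₃] = 0.666667·(-71.333333) = -47.5556.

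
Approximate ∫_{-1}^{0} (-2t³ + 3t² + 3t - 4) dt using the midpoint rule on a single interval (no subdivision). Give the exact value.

-4.5

M = (b−a)·f(-0.5) = 1·(-4.5) = -4.5.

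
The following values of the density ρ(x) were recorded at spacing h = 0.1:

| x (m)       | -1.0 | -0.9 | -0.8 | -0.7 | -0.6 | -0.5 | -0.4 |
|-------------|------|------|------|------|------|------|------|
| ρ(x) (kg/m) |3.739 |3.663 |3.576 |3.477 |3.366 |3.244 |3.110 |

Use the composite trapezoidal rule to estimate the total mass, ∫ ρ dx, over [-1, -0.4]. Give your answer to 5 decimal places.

2.07505

h = 0.1, n = 6.
(h/2)·[y₀ + 2y₁ + 2y₂ + 2y₃ + 2y₄ + 2y₅ + y₆] = 0.05·(41.501) = 2.07505.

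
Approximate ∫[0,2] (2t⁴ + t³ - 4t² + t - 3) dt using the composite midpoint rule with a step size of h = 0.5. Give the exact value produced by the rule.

1.515625

h = (2 − 0)/4 = 0.5.
Midpoints m₁,…,m₄ = 0.25, 0.75, 1.25, 1.75.
f(m₁)=-2.9765625, f(m₂)=-3.4453125, f(m₃)=-1.1640625, f(m₄)=10.6171875.
h·[f(m₁) + f(m₂) + f(m₃) + f(m₄)] = 0.5·(3.03125) = 1.515625.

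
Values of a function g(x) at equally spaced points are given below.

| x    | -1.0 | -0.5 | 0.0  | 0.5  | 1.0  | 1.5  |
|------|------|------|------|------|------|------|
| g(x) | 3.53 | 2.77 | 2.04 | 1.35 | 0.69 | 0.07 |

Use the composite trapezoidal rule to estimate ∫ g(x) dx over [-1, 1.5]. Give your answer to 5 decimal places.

4.32500

h = 0.5, n = 5.
(h/2)·[y₀ + 2y₁ + 2y₂ + 2y₃ + 2y₄ + y₅] = 0.25·(17.30) = 4.32500.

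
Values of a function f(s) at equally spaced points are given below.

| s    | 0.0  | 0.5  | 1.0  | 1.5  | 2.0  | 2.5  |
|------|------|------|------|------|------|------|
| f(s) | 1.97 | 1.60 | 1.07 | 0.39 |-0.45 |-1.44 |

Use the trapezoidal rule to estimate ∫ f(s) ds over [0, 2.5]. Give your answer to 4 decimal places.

1.4375

h = 0.5, n = 5.
(h/2)·[y₀ + 2y₁ + 2y₂ + 2y₃ + 2y₄ + y₅] = 0.25·(5.75) = 1.4375.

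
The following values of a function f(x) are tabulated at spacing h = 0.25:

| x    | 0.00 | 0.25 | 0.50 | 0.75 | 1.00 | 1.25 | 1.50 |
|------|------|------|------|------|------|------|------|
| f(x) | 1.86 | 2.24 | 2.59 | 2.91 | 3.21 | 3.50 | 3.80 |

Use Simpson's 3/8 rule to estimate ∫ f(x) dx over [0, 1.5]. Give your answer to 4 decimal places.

h = 0.25, n = 6.
(3h/8)·[y₀ + 3y₁ + 3y₂ + 2y₃ + 3y₄ + 3y₅ + y₆] = 0.09375·(46.10) = 4.3219.

4.3219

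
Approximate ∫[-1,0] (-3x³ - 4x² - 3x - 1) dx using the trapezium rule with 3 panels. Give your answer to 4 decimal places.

-0.0741

h = (0 − (-1))/3 = 0.333333.
Nodes x₀,…,x₃ = -1, -0.666667, -0.333333, 0.
f(x) = -3x³ - 4x² - 3x - 1: f₀=1, f₁=0.111111, f₂=-0.333333, f₃=-1.
(h/2)·[f₀ + 2f₁ + 2f₂ + f₃] = 0.166667·(-0.444444) = -0.0741.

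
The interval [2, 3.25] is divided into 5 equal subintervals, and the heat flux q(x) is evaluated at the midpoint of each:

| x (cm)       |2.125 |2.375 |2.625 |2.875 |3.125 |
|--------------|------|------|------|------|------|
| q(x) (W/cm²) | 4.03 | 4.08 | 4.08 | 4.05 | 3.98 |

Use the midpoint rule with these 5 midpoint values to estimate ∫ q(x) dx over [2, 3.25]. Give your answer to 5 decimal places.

5.05500

h = 0.25, n = 5.
h·[y(m₁) + y(m₂) + y(m₃) + y(m₄) + y(m₅)] = 0.25·(20.22) = 5.05500.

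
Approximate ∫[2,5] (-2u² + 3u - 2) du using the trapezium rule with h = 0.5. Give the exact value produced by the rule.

h = (5 − 2)/6 = 0.5.
Nodes u₀,…,u₆ = 2, 2.5, 3, 3.5, 4, 4.5, 5.
f(u) = -2u² + 3u - 2: f₀=-4, f₁=-7, f₂=-11, f₃=-16, f₄=-22, f₅=-29, f₆=-37.
(h/2)·[f₀ + 2f₁ + 2f₂ + 2f₃ + 2f₄ + 2f₅ + f₆] = 0.25·(-211) = -52.75.

-52.75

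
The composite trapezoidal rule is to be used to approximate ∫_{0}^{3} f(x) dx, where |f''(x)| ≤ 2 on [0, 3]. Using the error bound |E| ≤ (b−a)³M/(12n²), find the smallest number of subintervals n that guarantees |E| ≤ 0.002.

48

Need 54/(12n²) ≤ 0.002.
n² ≥ 54/(12·0.002) = 2250 ⇒ n ≥ 47.4342, so the smallest n is 48.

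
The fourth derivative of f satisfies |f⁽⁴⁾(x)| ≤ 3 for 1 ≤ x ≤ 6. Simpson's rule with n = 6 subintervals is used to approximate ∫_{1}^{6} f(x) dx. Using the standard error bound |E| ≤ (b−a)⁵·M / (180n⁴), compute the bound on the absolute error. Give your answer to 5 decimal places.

0.04019

|E| ≤ (5)⁵·3 / (180·6⁴) = 9375/233280 = 0.04019.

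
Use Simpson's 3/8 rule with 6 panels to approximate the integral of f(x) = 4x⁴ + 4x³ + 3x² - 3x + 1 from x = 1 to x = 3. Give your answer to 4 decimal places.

h = (3 − 1)/6 = 0.333333.
Nodes x₀,…,x₆ = 1, 1.333333, 1.666667, 2, 2.333333, 2.666667, 3.
f(x) = 4x⁴ + 4x³ + 3x² - 3x + 1: f₀=9, f₁=24.456790, f₂=53.716049, f₃=103, f₄=179.716049, f₅=292.456790, f₆=451.
(3h/8)·[f₀ + 3f₁ + 3f₂ + 2f₃ + 3f₄ + 3f₅ + f₆] = 0.125·(2317.037037) = 289.6296.

289.6296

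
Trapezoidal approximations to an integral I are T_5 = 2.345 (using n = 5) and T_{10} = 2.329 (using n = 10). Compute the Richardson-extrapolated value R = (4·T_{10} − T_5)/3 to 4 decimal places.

2.3237

R = (4·T_{10} − T_5) / 3 = (4·2.329 − 2.345)/3 = (6.971)/3 = 2.3237.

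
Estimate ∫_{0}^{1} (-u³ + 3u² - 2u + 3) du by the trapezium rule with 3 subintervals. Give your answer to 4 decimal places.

2.7778

h = (1 − 0)/3 = 0.333333.
Nodes u₀,…,u₃ = 0, 0.333333, 0.666667, 1.
f(u) = -u³ + 3u² - 2u + 3: f₀=3, f₁=2.629630, f₂=2.703704, f₃=3.
(h/2)·[f₀ + 2f₁ + 2f₂ + f₃] = 0.166667·(16.666667) = 2.7778.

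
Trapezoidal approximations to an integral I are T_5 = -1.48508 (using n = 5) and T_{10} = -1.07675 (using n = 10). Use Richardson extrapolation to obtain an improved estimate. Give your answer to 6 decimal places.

-0.940640

R = (4·T_{10} − T_5) / 3 = (4·(-1.07675) − (-1.48508))/3 = (-2.82192)/3 = -0.940640.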